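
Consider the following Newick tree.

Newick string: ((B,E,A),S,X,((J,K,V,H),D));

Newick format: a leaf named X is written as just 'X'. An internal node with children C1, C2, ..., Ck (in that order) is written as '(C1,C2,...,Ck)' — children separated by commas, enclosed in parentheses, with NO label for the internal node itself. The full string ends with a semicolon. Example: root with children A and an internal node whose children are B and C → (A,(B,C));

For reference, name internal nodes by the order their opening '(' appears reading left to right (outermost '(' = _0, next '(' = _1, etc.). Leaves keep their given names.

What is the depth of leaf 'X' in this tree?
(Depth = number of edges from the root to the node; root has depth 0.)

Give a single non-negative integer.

Answer: 1

Derivation:
Newick: ((B,E,A),S,X,((J,K,V,H),D));
Naming internals by '(' encounter order: outermost '(' = _0, next = _1, ...
Query node: X
Path from root: _0 -> X
Depth of X: 1 (number of edges from root)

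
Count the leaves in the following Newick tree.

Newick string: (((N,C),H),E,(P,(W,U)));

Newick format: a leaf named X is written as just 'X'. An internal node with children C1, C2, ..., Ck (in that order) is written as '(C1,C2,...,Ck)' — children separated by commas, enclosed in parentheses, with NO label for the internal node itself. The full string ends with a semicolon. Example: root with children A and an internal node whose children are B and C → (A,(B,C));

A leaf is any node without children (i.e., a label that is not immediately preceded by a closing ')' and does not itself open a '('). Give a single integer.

Newick: (((N,C),H),E,(P,(W,U)));
Scan left-to-right; a leaf is any maximal label run not followed by '(':
  pos 3: leaf 'N' → count = 1
  pos 5: leaf 'C' → count = 2
  pos 8: leaf 'H' → count = 3
  pos 11: leaf 'E' → count = 4
  pos 14: leaf 'P' → count = 5
  pos 17: leaf 'W' → count = 6
  pos 19: leaf 'U' → count = 7
Total leaves: 7

Answer: 7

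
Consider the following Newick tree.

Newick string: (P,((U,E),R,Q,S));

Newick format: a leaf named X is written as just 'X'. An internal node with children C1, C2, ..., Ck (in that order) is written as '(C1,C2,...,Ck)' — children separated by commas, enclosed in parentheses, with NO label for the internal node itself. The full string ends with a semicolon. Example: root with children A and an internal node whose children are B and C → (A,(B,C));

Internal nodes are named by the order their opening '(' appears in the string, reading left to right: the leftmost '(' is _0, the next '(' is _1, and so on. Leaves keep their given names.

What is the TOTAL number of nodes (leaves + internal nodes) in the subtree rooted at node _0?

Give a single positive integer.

Answer: 9

Derivation:
Newick: (P,((U,E),R,Q,S));
Locate _0: it is the '(' at position 0 (the 1st '(' reading left to right).
Query: subtree rooted at _0
_0: subtree_size = 1 + 8
  P: subtree_size = 1 + 0
  _1: subtree_size = 1 + 6
    _2: subtree_size = 1 + 2
      U: subtree_size = 1 + 0
      E: subtree_size = 1 + 0
    R: subtree_size = 1 + 0
    Q: subtree_size = 1 + 0
    S: subtree_size = 1 + 0
Total subtree size of _0: 9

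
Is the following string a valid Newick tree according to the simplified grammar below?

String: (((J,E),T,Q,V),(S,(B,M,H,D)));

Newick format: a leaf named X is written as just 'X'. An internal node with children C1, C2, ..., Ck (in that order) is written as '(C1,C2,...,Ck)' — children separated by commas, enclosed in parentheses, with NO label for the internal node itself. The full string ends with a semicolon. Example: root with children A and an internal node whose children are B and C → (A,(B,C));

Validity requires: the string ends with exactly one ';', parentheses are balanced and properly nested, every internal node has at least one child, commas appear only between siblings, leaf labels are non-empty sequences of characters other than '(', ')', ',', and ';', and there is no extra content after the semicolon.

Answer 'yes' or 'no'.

Answer: yes

Derivation:
Input: (((J,E),T,Q,V),(S,(B,M,H,D)));
Paren balance: 5 '(' vs 5 ')' OK
Ends with single ';': True
Full parse: OK
Valid: True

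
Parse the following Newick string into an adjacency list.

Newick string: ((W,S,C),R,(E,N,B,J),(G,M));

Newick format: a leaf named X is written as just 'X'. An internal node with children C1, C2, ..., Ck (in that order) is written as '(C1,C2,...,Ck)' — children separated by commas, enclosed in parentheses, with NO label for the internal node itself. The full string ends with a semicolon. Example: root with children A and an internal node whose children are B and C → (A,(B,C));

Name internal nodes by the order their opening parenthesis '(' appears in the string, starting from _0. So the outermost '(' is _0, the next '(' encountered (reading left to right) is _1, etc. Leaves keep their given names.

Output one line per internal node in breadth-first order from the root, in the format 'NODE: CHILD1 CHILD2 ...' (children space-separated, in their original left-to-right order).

Input: ((W,S,C),R,(E,N,B,J),(G,M));
Scanning left-to-right, naming '(' by encounter order:
  pos 0: '(' -> open internal node _0 (depth 1)
  pos 1: '(' -> open internal node _1 (depth 2)
  pos 7: ')' -> close internal node _1 (now at depth 1)
  pos 11: '(' -> open internal node _2 (depth 2)
  pos 19: ')' -> close internal node _2 (now at depth 1)
  pos 21: '(' -> open internal node _3 (depth 2)
  pos 25: ')' -> close internal node _3 (now at depth 1)
  pos 26: ')' -> close internal node _0 (now at depth 0)
Total internal nodes: 4
BFS adjacency from root:
  _0: _1 R _2 _3
  _1: W S C
  _2: E N B J
  _3: G M

Answer: _0: _1 R _2 _3
_1: W S C
_2: E N B J
_3: G M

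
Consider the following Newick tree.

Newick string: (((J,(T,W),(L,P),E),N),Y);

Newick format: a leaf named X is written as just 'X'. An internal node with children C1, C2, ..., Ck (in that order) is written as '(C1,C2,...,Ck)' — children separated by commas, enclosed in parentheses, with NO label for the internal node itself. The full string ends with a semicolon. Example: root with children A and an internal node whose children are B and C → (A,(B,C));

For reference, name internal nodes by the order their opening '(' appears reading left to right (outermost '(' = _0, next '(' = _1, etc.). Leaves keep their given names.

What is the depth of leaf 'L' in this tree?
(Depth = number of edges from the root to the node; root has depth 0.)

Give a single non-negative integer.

Newick: (((J,(T,W),(L,P),E),N),Y);
Naming internals by '(' encounter order: outermost '(' = _0, next = _1, ...
Query node: L
Path from root: _0 -> _1 -> _2 -> _4 -> L
Depth of L: 4 (number of edges from root)

Answer: 4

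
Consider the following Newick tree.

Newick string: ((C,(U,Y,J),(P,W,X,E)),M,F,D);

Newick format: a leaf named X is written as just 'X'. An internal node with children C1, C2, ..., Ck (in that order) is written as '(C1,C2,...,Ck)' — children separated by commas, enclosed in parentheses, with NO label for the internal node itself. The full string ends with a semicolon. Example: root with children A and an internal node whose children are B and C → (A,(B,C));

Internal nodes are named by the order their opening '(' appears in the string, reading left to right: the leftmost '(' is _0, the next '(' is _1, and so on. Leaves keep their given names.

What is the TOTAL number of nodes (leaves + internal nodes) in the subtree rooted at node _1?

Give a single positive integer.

Answer: 11

Derivation:
Newick: ((C,(U,Y,J),(P,W,X,E)),M,F,D);
Locate _1: it is the '(' at position 1 (the 2nd '(' reading left to right).
Query: subtree rooted at _1
_1: subtree_size = 1 + 10
  C: subtree_size = 1 + 0
  _2: subtree_size = 1 + 3
    U: subtree_size = 1 + 0
    Y: subtree_size = 1 + 0
    J: subtree_size = 1 + 0
  _3: subtree_size = 1 + 4
    P: subtree_size = 1 + 0
    W: subtree_size = 1 + 0
    X: subtree_size = 1 + 0
    E: subtree_size = 1 + 0
Total subtree size of _1: 11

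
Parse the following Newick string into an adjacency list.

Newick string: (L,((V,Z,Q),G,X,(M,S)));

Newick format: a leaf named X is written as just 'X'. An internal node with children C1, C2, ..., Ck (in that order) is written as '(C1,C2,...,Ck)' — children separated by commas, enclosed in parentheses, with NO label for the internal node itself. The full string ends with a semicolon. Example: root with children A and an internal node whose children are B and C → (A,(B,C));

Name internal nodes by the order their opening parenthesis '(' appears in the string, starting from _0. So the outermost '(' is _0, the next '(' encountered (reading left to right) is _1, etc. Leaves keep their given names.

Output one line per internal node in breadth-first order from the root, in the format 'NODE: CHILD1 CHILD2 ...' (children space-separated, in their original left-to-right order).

Input: (L,((V,Z,Q),G,X,(M,S)));
Scanning left-to-right, naming '(' by encounter order:
  pos 0: '(' -> open internal node _0 (depth 1)
  pos 3: '(' -> open internal node _1 (depth 2)
  pos 4: '(' -> open internal node _2 (depth 3)
  pos 10: ')' -> close internal node _2 (now at depth 2)
  pos 16: '(' -> open internal node _3 (depth 3)
  pos 20: ')' -> close internal node _3 (now at depth 2)
  pos 21: ')' -> close internal node _1 (now at depth 1)
  pos 22: ')' -> close internal node _0 (now at depth 0)
Total internal nodes: 4
BFS adjacency from root:
  _0: L _1
  _1: _2 G X _3
  _2: V Z Q
  _3: M S

Answer: _0: L _1
_1: _2 G X _3
_2: V Z Q
_3: M S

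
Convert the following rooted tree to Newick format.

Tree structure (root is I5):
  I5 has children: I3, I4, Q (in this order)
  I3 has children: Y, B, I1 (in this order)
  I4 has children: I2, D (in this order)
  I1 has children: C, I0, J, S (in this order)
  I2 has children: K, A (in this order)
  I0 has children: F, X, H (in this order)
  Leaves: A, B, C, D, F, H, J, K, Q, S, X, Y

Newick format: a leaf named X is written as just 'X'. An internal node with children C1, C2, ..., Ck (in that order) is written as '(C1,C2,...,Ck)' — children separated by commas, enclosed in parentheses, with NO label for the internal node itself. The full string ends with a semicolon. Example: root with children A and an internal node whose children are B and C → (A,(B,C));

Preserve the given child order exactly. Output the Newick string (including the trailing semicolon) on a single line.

Answer: ((Y,B,(C,(F,X,H),J,S)),((K,A),D),Q);

Derivation:
internal I5 with children ['I3', 'I4', 'Q']
  internal I3 with children ['Y', 'B', 'I1']
    leaf 'Y' → 'Y'
    leaf 'B' → 'B'
    internal I1 with children ['C', 'I0', 'J', 'S']
      leaf 'C' → 'C'
      internal I0 with children ['F', 'X', 'H']
        leaf 'F' → 'F'
        leaf 'X' → 'X'
        leaf 'H' → 'H'
      → '(F,X,H)'
      leaf 'J' → 'J'
      leaf 'S' → 'S'
    → '(C,(F,X,H),J,S)'
  → '(Y,B,(C,(F,X,H),J,S))'
  internal I4 with children ['I2', 'D']
    internal I2 with children ['K', 'A']
      leaf 'K' → 'K'
      leaf 'A' → 'A'
    → '(K,A)'
    leaf 'D' → 'D'
  → '((K,A),D)'
  leaf 'Q' → 'Q'
→ '((Y,B,(C,(F,X,H),J,S)),((K,A),D),Q)'
Final: ((Y,B,(C,(F,X,H),J,S)),((K,A),D),Q);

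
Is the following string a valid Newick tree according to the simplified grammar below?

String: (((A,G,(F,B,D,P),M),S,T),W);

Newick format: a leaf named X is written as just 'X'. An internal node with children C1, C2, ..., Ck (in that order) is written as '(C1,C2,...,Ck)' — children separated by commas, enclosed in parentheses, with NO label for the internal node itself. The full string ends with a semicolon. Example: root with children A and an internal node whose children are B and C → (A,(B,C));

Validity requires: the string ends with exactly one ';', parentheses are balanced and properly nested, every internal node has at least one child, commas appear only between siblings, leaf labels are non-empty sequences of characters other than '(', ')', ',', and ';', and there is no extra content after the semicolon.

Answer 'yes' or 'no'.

Answer: yes

Derivation:
Input: (((A,G,(F,B,D,P),M),S,T),W);
Paren balance: 4 '(' vs 4 ')' OK
Ends with single ';': True
Full parse: OK
Valid: True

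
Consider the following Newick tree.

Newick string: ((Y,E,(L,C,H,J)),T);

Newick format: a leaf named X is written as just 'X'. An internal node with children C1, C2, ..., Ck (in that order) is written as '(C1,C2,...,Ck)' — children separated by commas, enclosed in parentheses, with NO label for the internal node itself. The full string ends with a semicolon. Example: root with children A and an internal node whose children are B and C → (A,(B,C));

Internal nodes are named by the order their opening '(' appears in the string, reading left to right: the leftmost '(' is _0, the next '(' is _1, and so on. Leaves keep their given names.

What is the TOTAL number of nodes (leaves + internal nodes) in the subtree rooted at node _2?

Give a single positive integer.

Newick: ((Y,E,(L,C,H,J)),T);
Locate _2: it is the '(' at position 6 (the 3rd '(' reading left to right).
Query: subtree rooted at _2
_2: subtree_size = 1 + 4
  L: subtree_size = 1 + 0
  C: subtree_size = 1 + 0
  H: subtree_size = 1 + 0
  J: subtree_size = 1 + 0
Total subtree size of _2: 5

Answer: 5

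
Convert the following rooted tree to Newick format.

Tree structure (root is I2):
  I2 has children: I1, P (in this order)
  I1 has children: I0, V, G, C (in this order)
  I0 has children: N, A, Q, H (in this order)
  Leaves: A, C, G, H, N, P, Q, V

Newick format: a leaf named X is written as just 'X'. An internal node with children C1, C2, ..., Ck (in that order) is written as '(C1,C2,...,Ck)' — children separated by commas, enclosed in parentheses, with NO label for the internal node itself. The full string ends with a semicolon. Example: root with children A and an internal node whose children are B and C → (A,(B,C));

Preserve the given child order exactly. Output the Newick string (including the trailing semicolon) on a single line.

internal I2 with children ['I1', 'P']
  internal I1 with children ['I0', 'V', 'G', 'C']
    internal I0 with children ['N', 'A', 'Q', 'H']
      leaf 'N' → 'N'
      leaf 'A' → 'A'
      leaf 'Q' → 'Q'
      leaf 'H' → 'H'
    → '(N,A,Q,H)'
    leaf 'V' → 'V'
    leaf 'G' → 'G'
    leaf 'C' → 'C'
  → '((N,A,Q,H),V,G,C)'
  leaf 'P' → 'P'
→ '(((N,A,Q,H),V,G,C),P)'
Final: (((N,A,Q,H),V,G,C),P);

Answer: (((N,A,Q,H),V,G,C),P);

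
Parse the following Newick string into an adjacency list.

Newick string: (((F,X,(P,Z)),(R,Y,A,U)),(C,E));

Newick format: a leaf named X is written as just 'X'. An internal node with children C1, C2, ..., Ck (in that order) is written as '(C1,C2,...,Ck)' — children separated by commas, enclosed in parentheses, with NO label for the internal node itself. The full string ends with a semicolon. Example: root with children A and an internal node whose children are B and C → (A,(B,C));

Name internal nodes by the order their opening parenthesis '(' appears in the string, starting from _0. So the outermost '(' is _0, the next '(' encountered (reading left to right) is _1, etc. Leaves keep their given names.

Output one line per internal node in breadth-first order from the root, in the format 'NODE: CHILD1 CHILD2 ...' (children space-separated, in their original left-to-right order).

Answer: _0: _1 _5
_1: _2 _4
_5: C E
_2: F X _3
_4: R Y A U
_3: P Z

Derivation:
Input: (((F,X,(P,Z)),(R,Y,A,U)),(C,E));
Scanning left-to-right, naming '(' by encounter order:
  pos 0: '(' -> open internal node _0 (depth 1)
  pos 1: '(' -> open internal node _1 (depth 2)
  pos 2: '(' -> open internal node _2 (depth 3)
  pos 7: '(' -> open internal node _3 (depth 4)
  pos 11: ')' -> close internal node _3 (now at depth 3)
  pos 12: ')' -> close internal node _2 (now at depth 2)
  pos 14: '(' -> open internal node _4 (depth 3)
  pos 22: ')' -> close internal node _4 (now at depth 2)
  pos 23: ')' -> close internal node _1 (now at depth 1)
  pos 25: '(' -> open internal node _5 (depth 2)
  pos 29: ')' -> close internal node _5 (now at depth 1)
  pos 30: ')' -> close internal node _0 (now at depth 0)
Total internal nodes: 6
BFS adjacency from root:
  _0: _1 _5
  _1: _2 _4
  _5: C E
  _2: F X _3
  _4: R Y A U
  _3: P Z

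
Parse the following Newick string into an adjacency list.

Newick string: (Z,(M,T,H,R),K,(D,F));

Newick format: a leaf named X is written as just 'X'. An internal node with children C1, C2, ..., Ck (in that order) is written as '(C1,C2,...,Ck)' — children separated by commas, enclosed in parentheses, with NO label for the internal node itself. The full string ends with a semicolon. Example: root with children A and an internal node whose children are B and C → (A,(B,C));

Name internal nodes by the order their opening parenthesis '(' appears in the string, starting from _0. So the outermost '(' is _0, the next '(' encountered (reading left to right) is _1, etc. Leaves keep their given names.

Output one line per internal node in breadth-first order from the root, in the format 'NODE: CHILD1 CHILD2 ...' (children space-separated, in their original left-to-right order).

Answer: _0: Z _1 K _2
_1: M T H R
_2: D F

Derivation:
Input: (Z,(M,T,H,R),K,(D,F));
Scanning left-to-right, naming '(' by encounter order:
  pos 0: '(' -> open internal node _0 (depth 1)
  pos 3: '(' -> open internal node _1 (depth 2)
  pos 11: ')' -> close internal node _1 (now at depth 1)
  pos 15: '(' -> open internal node _2 (depth 2)
  pos 19: ')' -> close internal node _2 (now at depth 1)
  pos 20: ')' -> close internal node _0 (now at depth 0)
Total internal nodes: 3
BFS adjacency from root:
  _0: Z _1 K _2
  _1: M T H R
  _2: D F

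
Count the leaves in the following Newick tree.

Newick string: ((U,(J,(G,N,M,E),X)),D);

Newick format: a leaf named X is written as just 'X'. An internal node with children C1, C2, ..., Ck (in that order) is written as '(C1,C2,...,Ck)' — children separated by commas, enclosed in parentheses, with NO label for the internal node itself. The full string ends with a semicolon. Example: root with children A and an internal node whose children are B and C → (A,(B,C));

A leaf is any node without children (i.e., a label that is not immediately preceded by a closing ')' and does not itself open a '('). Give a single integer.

Newick: ((U,(J,(G,N,M,E),X)),D);
Scan left-to-right; a leaf is any maximal label run not followed by '(':
  pos 2: leaf 'U' → count = 1
  pos 5: leaf 'J' → count = 2
  pos 8: leaf 'G' → count = 3
  pos 10: leaf 'N' → count = 4
  pos 12: leaf 'M' → count = 5
  pos 14: leaf 'E' → count = 6
  pos 17: leaf 'X' → count = 7
  pos 21: leaf 'D' → count = 8
Total leaves: 8

Answer: 8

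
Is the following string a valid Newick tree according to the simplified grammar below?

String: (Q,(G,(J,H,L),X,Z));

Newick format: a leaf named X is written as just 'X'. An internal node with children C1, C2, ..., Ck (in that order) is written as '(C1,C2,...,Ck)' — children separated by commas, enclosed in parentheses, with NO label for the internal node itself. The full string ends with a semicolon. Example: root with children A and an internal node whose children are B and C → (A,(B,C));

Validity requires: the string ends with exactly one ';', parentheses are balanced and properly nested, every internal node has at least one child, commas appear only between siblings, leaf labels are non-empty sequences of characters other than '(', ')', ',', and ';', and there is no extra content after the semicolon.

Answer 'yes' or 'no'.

Input: (Q,(G,(J,H,L),X,Z));
Paren balance: 3 '(' vs 3 ')' OK
Ends with single ';': True
Full parse: OK
Valid: True

Answer: yes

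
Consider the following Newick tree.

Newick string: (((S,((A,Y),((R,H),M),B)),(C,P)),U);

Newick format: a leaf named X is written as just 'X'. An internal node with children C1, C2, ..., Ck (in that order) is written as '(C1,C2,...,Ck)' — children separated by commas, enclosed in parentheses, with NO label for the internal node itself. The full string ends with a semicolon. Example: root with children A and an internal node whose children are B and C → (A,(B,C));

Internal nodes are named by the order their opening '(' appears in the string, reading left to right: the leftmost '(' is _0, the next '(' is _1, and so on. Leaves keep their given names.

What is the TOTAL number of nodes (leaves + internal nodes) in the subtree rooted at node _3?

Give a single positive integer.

Answer: 10

Derivation:
Newick: (((S,((A,Y),((R,H),M),B)),(C,P)),U);
Locate _3: it is the '(' at position 5 (the 4th '(' reading left to right).
Query: subtree rooted at _3
_3: subtree_size = 1 + 9
  _4: subtree_size = 1 + 2
    A: subtree_size = 1 + 0
    Y: subtree_size = 1 + 0
  _5: subtree_size = 1 + 4
    _6: subtree_size = 1 + 2
      R: subtree_size = 1 + 0
      H: subtree_size = 1 + 0
    M: subtree_size = 1 + 0
  B: subtree_size = 1 + 0
Total subtree size of _3: 10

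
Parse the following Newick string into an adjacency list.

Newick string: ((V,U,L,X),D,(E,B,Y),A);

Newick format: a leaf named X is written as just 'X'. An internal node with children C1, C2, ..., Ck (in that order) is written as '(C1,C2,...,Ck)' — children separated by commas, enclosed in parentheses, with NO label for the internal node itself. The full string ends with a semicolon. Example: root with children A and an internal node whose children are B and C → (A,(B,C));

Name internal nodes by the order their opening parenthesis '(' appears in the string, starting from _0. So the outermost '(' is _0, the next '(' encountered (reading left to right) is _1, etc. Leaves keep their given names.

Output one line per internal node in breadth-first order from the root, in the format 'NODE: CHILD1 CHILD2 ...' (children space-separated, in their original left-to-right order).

Input: ((V,U,L,X),D,(E,B,Y),A);
Scanning left-to-right, naming '(' by encounter order:
  pos 0: '(' -> open internal node _0 (depth 1)
  pos 1: '(' -> open internal node _1 (depth 2)
  pos 9: ')' -> close internal node _1 (now at depth 1)
  pos 13: '(' -> open internal node _2 (depth 2)
  pos 19: ')' -> close internal node _2 (now at depth 1)
  pos 22: ')' -> close internal node _0 (now at depth 0)
Total internal nodes: 3
BFS adjacency from root:
  _0: _1 D _2 A
  _1: V U L X
  _2: E B Y

Answer: _0: _1 D _2 A
_1: V U L X
_2: E B Y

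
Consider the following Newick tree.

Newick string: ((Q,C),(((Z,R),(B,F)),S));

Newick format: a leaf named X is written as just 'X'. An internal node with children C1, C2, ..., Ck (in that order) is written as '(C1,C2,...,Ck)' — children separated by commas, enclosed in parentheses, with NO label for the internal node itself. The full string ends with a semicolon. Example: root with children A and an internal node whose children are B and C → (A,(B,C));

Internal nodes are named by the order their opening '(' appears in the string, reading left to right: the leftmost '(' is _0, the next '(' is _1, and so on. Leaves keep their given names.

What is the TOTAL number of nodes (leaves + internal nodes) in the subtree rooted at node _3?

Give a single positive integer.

Answer: 7

Derivation:
Newick: ((Q,C),(((Z,R),(B,F)),S));
Locate _3: it is the '(' at position 8 (the 4th '(' reading left to right).
Query: subtree rooted at _3
_3: subtree_size = 1 + 6
  _4: subtree_size = 1 + 2
    Z: subtree_size = 1 + 0
    R: subtree_size = 1 + 0
  _5: subtree_size = 1 + 2
    B: subtree_size = 1 + 0
    F: subtree_size = 1 + 0
Total subtree size of _3: 7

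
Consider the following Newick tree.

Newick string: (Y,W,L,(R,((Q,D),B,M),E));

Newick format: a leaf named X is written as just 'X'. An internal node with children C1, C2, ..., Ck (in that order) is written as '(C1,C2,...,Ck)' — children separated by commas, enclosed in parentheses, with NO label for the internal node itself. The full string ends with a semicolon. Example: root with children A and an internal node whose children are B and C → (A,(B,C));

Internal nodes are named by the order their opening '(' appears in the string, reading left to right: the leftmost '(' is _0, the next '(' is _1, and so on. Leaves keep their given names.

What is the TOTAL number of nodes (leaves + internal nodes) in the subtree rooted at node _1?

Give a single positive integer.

Answer: 9

Derivation:
Newick: (Y,W,L,(R,((Q,D),B,M),E));
Locate _1: it is the '(' at position 7 (the 2nd '(' reading left to right).
Query: subtree rooted at _1
_1: subtree_size = 1 + 8
  R: subtree_size = 1 + 0
  _2: subtree_size = 1 + 5
    _3: subtree_size = 1 + 2
      Q: subtree_size = 1 + 0
      D: subtree_size = 1 + 0
    B: subtree_size = 1 + 0
    M: subtree_size = 1 + 0
  E: subtree_size = 1 + 0
Total subtree size of _1: 9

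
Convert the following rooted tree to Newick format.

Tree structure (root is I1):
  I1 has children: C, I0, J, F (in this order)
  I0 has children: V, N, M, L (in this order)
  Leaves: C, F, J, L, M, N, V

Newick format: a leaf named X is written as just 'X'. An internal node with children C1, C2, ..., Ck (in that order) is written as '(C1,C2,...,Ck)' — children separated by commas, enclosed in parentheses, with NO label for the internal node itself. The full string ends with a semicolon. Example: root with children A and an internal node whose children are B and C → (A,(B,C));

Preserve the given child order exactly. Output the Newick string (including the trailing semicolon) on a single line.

Answer: (C,(V,N,M,L),J,F);

Derivation:
internal I1 with children ['C', 'I0', 'J', 'F']
  leaf 'C' → 'C'
  internal I0 with children ['V', 'N', 'M', 'L']
    leaf 'V' → 'V'
    leaf 'N' → 'N'
    leaf 'M' → 'M'
    leaf 'L' → 'L'
  → '(V,N,M,L)'
  leaf 'J' → 'J'
  leaf 'F' → 'F'
→ '(C,(V,N,M,L),J,F)'
Final: (C,(V,N,M,L),J,F);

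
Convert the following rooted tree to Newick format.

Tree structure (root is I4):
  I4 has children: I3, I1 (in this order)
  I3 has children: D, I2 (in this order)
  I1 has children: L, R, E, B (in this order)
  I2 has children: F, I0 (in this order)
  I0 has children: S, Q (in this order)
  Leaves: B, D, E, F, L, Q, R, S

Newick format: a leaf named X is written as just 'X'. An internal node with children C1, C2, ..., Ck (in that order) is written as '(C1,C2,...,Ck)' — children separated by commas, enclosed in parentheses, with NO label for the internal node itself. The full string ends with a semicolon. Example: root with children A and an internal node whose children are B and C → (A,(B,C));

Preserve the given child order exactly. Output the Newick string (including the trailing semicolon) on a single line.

Answer: ((D,(F,(S,Q))),(L,R,E,B));

Derivation:
internal I4 with children ['I3', 'I1']
  internal I3 with children ['D', 'I2']
    leaf 'D' → 'D'
    internal I2 with children ['F', 'I0']
      leaf 'F' → 'F'
      internal I0 with children ['S', 'Q']
        leaf 'S' → 'S'
        leaf 'Q' → 'Q'
      → '(S,Q)'
    → '(F,(S,Q))'
  → '(D,(F,(S,Q)))'
  internal I1 with children ['L', 'R', 'E', 'B']
    leaf 'L' → 'L'
    leaf 'R' → 'R'
    leaf 'E' → 'E'
    leaf 'B' → 'B'
  → '(L,R,E,B)'
→ '((D,(F,(S,Q))),(L,R,E,B))'
Final: ((D,(F,(S,Q))),(L,R,E,B));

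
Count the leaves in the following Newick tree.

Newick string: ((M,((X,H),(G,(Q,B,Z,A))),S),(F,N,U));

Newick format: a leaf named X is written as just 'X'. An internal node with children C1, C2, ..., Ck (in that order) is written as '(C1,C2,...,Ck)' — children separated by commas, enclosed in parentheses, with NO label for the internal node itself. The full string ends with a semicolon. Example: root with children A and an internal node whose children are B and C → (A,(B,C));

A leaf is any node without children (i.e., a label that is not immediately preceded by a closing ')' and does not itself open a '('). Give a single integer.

Answer: 12

Derivation:
Newick: ((M,((X,H),(G,(Q,B,Z,A))),S),(F,N,U));
Scan left-to-right; a leaf is any maximal label run not followed by '(':
  pos 2: leaf 'M' → count = 1
  pos 6: leaf 'X' → count = 2
  pos 8: leaf 'H' → count = 3
  pos 12: leaf 'G' → count = 4
  pos 15: leaf 'Q' → count = 5
  pos 17: leaf 'B' → count = 6
  pos 19: leaf 'Z' → count = 7
  pos 21: leaf 'A' → count = 8
  pos 26: leaf 'S' → count = 9
  pos 30: leaf 'F' → count = 10
  pos 32: leaf 'N' → count = 11
  pos 34: leaf 'U' → count = 12
Total leaves: 12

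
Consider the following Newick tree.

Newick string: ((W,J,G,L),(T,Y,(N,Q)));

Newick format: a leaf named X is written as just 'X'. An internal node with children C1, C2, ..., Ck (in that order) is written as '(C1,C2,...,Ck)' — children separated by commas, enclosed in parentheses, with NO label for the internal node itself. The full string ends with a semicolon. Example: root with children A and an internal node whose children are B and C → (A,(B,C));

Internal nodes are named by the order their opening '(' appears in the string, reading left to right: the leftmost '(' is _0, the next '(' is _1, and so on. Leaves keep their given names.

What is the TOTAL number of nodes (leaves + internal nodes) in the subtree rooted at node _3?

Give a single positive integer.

Answer: 3

Derivation:
Newick: ((W,J,G,L),(T,Y,(N,Q)));
Locate _3: it is the '(' at position 16 (the 4th '(' reading left to right).
Query: subtree rooted at _3
_3: subtree_size = 1 + 2
  N: subtree_size = 1 + 0
  Q: subtree_size = 1 + 0
Total subtree size of _3: 3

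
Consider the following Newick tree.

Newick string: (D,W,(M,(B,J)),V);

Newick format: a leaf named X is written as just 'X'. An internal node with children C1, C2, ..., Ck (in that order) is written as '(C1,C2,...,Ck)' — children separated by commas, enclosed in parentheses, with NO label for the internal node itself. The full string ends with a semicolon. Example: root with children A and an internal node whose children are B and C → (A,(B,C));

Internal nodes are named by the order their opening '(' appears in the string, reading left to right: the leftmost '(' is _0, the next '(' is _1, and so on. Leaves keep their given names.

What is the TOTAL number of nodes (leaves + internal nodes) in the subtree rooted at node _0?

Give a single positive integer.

Newick: (D,W,(M,(B,J)),V);
Locate _0: it is the '(' at position 0 (the 1st '(' reading left to right).
Query: subtree rooted at _0
_0: subtree_size = 1 + 8
  D: subtree_size = 1 + 0
  W: subtree_size = 1 + 0
  _1: subtree_size = 1 + 4
    M: subtree_size = 1 + 0
    _2: subtree_size = 1 + 2
      B: subtree_size = 1 + 0
      J: subtree_size = 1 + 0
  V: subtree_size = 1 + 0
Total subtree size of _0: 9

Answer: 9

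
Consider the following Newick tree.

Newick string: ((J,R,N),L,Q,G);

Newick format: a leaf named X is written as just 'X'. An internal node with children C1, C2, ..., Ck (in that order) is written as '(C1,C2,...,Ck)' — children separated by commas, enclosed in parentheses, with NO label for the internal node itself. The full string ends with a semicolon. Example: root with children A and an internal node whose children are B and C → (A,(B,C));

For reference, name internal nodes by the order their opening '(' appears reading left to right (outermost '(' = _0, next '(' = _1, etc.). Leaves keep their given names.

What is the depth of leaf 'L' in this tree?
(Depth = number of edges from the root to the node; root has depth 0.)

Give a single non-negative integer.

Newick: ((J,R,N),L,Q,G);
Naming internals by '(' encounter order: outermost '(' = _0, next = _1, ...
Query node: L
Path from root: _0 -> L
Depth of L: 1 (number of edges from root)

Answer: 1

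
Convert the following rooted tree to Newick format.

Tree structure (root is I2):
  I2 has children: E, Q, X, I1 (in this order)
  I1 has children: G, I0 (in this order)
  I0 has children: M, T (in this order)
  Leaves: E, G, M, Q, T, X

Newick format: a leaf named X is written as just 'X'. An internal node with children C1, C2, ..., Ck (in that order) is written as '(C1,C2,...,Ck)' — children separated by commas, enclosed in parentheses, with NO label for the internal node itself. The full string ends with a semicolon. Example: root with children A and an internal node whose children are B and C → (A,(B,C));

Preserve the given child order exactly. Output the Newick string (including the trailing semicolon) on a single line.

Answer: (E,Q,X,(G,(M,T)));

Derivation:
internal I2 with children ['E', 'Q', 'X', 'I1']
  leaf 'E' → 'E'
  leaf 'Q' → 'Q'
  leaf 'X' → 'X'
  internal I1 with children ['G', 'I0']
    leaf 'G' → 'G'
    internal I0 with children ['M', 'T']
      leaf 'M' → 'M'
      leaf 'T' → 'T'
    → '(M,T)'
  → '(G,(M,T))'
→ '(E,Q,X,(G,(M,T)))'
Final: (E,Q,X,(G,(M,T)));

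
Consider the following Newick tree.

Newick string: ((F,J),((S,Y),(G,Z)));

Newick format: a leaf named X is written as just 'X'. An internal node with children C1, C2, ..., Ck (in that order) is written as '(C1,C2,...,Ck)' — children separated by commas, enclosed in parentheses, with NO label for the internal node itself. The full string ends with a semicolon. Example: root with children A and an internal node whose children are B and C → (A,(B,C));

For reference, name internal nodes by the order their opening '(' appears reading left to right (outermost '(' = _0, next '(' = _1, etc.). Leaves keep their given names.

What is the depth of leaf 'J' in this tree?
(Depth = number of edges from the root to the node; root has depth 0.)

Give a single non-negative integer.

Answer: 2

Derivation:
Newick: ((F,J),((S,Y),(G,Z)));
Naming internals by '(' encounter order: outermost '(' = _0, next = _1, ...
Query node: J
Path from root: _0 -> _1 -> J
Depth of J: 2 (number of edges from root)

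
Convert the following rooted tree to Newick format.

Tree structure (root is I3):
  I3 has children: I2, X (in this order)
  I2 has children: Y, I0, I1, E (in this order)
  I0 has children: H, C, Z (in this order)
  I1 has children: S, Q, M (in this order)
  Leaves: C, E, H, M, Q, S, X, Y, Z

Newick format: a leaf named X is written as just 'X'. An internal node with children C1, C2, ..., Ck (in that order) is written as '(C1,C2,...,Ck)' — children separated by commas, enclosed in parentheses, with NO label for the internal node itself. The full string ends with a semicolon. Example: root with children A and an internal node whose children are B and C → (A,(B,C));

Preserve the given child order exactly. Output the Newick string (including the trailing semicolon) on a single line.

internal I3 with children ['I2', 'X']
  internal I2 with children ['Y', 'I0', 'I1', 'E']
    leaf 'Y' → 'Y'
    internal I0 with children ['H', 'C', 'Z']
      leaf 'H' → 'H'
      leaf 'C' → 'C'
      leaf 'Z' → 'Z'
    → '(H,C,Z)'
    internal I1 with children ['S', 'Q', 'M']
      leaf 'S' → 'S'
      leaf 'Q' → 'Q'
      leaf 'M' → 'M'
    → '(S,Q,M)'
    leaf 'E' → 'E'
  → '(Y,(H,C,Z),(S,Q,M),E)'
  leaf 'X' → 'X'
→ '((Y,(H,C,Z),(S,Q,M),E),X)'
Final: ((Y,(H,C,Z),(S,Q,M),E),X);

Answer: ((Y,(H,C,Z),(S,Q,M),E),X);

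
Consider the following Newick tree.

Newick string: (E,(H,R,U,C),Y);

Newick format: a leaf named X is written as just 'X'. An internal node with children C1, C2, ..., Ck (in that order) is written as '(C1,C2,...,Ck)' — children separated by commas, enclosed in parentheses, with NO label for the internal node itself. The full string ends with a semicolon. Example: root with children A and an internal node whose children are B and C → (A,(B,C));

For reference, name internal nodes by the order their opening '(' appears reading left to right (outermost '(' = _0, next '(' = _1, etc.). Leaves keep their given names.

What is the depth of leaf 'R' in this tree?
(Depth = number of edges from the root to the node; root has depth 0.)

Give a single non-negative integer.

Newick: (E,(H,R,U,C),Y);
Naming internals by '(' encounter order: outermost '(' = _0, next = _1, ...
Query node: R
Path from root: _0 -> _1 -> R
Depth of R: 2 (number of edges from root)

Answer: 2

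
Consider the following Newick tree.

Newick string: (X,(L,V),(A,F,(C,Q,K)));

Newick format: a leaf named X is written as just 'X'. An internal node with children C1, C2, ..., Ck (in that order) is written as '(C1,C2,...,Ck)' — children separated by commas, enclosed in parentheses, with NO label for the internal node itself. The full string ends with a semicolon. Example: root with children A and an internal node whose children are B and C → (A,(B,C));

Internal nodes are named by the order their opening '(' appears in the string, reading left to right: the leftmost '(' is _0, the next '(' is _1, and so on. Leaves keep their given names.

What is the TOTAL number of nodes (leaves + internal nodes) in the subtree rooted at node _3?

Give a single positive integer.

Answer: 4

Derivation:
Newick: (X,(L,V),(A,F,(C,Q,K)));
Locate _3: it is the '(' at position 14 (the 4th '(' reading left to right).
Query: subtree rooted at _3
_3: subtree_size = 1 + 3
  C: subtree_size = 1 + 0
  Q: subtree_size = 1 + 0
  K: subtree_size = 1 + 0
Total subtree size of _3: 4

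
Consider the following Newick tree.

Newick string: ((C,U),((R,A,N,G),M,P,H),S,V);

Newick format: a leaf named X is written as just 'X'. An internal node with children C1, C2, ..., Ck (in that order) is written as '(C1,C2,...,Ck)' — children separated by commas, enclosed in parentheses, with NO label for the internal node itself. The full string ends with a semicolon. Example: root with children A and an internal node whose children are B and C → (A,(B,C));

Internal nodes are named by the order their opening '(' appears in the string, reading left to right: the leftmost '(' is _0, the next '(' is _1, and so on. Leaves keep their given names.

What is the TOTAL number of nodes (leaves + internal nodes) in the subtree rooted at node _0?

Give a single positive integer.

Answer: 15

Derivation:
Newick: ((C,U),((R,A,N,G),M,P,H),S,V);
Locate _0: it is the '(' at position 0 (the 1st '(' reading left to right).
Query: subtree rooted at _0
_0: subtree_size = 1 + 14
  _1: subtree_size = 1 + 2
    C: subtree_size = 1 + 0
    U: subtree_size = 1 + 0
  _2: subtree_size = 1 + 8
    _3: subtree_size = 1 + 4
      R: subtree_size = 1 + 0
      A: subtree_size = 1 + 0
      N: subtree_size = 1 + 0
      G: subtree_size = 1 + 0
    M: subtree_size = 1 + 0
    P: subtree_size = 1 + 0
    H: subtree_size = 1 + 0
  S: subtree_size = 1 + 0
  V: subtree_size = 1 + 0
Total subtree size of _0: 15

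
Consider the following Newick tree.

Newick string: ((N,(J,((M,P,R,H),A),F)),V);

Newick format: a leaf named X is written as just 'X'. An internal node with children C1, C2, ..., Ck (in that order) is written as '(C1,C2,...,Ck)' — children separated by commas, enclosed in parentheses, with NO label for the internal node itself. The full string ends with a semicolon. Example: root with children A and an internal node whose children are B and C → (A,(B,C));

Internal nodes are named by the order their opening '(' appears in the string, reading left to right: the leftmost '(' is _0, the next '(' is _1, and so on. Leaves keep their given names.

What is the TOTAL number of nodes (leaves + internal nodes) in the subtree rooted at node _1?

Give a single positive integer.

Answer: 12

Derivation:
Newick: ((N,(J,((M,P,R,H),A),F)),V);
Locate _1: it is the '(' at position 1 (the 2nd '(' reading left to right).
Query: subtree rooted at _1
_1: subtree_size = 1 + 11
  N: subtree_size = 1 + 0
  _2: subtree_size = 1 + 9
    J: subtree_size = 1 + 0
    _3: subtree_size = 1 + 6
      _4: subtree_size = 1 + 4
        M: subtree_size = 1 + 0
        P: subtree_size = 1 + 0
        R: subtree_size = 1 + 0
        H: subtree_size = 1 + 0
      A: subtree_size = 1 + 0
    F: subtree_size = 1 + 0
Total subtree size of _1: 12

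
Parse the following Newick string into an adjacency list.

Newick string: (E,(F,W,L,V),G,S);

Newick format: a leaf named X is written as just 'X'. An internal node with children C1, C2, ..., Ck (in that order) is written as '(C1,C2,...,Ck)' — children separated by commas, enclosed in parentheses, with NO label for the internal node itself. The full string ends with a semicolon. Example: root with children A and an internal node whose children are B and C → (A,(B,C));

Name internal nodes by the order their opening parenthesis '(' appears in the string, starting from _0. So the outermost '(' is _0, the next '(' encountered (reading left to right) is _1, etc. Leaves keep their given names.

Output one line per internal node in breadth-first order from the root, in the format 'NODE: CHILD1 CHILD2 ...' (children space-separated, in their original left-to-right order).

Answer: _0: E _1 G S
_1: F W L V

Derivation:
Input: (E,(F,W,L,V),G,S);
Scanning left-to-right, naming '(' by encounter order:
  pos 0: '(' -> open internal node _0 (depth 1)
  pos 3: '(' -> open internal node _1 (depth 2)
  pos 11: ')' -> close internal node _1 (now at depth 1)
  pos 16: ')' -> close internal node _0 (now at depth 0)
Total internal nodes: 2
BFS adjacency from root:
  _0: E _1 G S
  _1: F W L V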